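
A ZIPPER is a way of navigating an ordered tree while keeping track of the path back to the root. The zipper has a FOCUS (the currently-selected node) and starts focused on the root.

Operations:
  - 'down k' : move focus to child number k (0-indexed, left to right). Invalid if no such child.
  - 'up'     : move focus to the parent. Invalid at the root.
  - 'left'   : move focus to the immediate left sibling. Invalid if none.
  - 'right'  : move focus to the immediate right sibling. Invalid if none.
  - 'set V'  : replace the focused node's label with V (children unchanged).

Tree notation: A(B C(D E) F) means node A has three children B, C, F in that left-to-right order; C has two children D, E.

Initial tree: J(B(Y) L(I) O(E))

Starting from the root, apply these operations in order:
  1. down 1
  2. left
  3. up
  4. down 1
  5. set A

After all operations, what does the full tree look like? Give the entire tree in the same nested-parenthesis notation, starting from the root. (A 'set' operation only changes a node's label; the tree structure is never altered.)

Answer: J(B(Y) A(I) O(E))

Derivation:
Step 1 (down 1): focus=L path=1 depth=1 children=['I'] left=['B'] right=['O'] parent=J
Step 2 (left): focus=B path=0 depth=1 children=['Y'] left=[] right=['L', 'O'] parent=J
Step 3 (up): focus=J path=root depth=0 children=['B', 'L', 'O'] (at root)
Step 4 (down 1): focus=L path=1 depth=1 children=['I'] left=['B'] right=['O'] parent=J
Step 5 (set A): focus=A path=1 depth=1 children=['I'] left=['B'] right=['O'] parent=J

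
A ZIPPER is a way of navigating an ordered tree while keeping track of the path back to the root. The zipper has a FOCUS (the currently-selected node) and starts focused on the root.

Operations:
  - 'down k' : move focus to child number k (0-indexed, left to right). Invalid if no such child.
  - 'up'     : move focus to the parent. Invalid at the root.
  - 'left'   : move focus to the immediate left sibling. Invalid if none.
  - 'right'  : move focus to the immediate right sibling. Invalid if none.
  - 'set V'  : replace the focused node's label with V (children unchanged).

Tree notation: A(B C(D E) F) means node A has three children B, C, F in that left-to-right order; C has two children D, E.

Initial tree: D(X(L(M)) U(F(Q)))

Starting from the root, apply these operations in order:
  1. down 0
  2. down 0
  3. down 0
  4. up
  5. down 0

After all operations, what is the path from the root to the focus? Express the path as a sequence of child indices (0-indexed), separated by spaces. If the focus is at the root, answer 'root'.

Step 1 (down 0): focus=X path=0 depth=1 children=['L'] left=[] right=['U'] parent=D
Step 2 (down 0): focus=L path=0/0 depth=2 children=['M'] left=[] right=[] parent=X
Step 3 (down 0): focus=M path=0/0/0 depth=3 children=[] left=[] right=[] parent=L
Step 4 (up): focus=L path=0/0 depth=2 children=['M'] left=[] right=[] parent=X
Step 5 (down 0): focus=M path=0/0/0 depth=3 children=[] left=[] right=[] parent=L

Answer: 0 0 0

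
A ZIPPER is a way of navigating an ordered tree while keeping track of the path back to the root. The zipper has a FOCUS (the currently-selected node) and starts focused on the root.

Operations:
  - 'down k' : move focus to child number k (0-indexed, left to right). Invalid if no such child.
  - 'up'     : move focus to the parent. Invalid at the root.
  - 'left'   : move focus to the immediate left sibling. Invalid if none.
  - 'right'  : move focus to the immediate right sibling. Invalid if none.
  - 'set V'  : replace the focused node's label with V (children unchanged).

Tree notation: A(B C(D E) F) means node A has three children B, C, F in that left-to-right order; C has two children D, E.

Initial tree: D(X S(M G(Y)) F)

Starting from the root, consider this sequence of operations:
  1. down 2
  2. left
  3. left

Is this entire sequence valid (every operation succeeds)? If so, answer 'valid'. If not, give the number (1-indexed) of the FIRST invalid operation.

Step 1 (down 2): focus=F path=2 depth=1 children=[] left=['X', 'S'] right=[] parent=D
Step 2 (left): focus=S path=1 depth=1 children=['M', 'G'] left=['X'] right=['F'] parent=D
Step 3 (left): focus=X path=0 depth=1 children=[] left=[] right=['S', 'F'] parent=D

Answer: valid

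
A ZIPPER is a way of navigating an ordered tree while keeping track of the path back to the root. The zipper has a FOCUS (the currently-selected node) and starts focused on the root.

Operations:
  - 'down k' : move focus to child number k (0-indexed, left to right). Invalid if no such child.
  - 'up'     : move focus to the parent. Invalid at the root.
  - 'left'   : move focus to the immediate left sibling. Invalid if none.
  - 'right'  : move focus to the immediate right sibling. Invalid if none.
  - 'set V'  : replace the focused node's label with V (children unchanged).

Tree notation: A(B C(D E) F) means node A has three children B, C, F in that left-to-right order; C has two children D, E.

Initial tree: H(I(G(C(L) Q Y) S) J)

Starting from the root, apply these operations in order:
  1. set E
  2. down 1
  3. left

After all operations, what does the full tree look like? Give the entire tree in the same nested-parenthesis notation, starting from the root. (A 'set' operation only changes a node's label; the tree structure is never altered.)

Step 1 (set E): focus=E path=root depth=0 children=['I', 'J'] (at root)
Step 2 (down 1): focus=J path=1 depth=1 children=[] left=['I'] right=[] parent=E
Step 3 (left): focus=I path=0 depth=1 children=['G', 'S'] left=[] right=['J'] parent=E

Answer: E(I(G(C(L) Q Y) S) J)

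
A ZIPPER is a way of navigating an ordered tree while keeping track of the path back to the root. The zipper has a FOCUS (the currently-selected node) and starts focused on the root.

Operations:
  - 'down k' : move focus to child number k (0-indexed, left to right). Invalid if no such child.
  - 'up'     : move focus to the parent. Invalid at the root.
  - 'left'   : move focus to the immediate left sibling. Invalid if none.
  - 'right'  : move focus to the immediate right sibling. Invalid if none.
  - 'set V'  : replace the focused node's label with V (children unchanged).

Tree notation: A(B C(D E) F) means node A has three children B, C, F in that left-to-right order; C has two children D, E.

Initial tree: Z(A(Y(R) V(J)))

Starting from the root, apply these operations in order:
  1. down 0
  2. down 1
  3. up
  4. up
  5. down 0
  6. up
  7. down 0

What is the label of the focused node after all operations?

Step 1 (down 0): focus=A path=0 depth=1 children=['Y', 'V'] left=[] right=[] parent=Z
Step 2 (down 1): focus=V path=0/1 depth=2 children=['J'] left=['Y'] right=[] parent=A
Step 3 (up): focus=A path=0 depth=1 children=['Y', 'V'] left=[] right=[] parent=Z
Step 4 (up): focus=Z path=root depth=0 children=['A'] (at root)
Step 5 (down 0): focus=A path=0 depth=1 children=['Y', 'V'] left=[] right=[] parent=Z
Step 6 (up): focus=Z path=root depth=0 children=['A'] (at root)
Step 7 (down 0): focus=A path=0 depth=1 children=['Y', 'V'] left=[] right=[] parent=Z

Answer: A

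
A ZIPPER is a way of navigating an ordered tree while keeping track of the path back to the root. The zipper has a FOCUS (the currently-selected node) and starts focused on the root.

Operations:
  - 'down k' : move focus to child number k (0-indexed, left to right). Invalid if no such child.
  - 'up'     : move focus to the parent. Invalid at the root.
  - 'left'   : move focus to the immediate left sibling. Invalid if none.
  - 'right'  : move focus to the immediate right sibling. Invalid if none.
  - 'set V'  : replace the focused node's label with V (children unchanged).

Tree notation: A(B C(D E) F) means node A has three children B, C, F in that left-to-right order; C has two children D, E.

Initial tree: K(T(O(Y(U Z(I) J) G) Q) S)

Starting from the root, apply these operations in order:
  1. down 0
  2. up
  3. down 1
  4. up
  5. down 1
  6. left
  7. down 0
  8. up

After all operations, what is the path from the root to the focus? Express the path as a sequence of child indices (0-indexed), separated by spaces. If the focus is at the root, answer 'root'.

Answer: 0

Derivation:
Step 1 (down 0): focus=T path=0 depth=1 children=['O', 'Q'] left=[] right=['S'] parent=K
Step 2 (up): focus=K path=root depth=0 children=['T', 'S'] (at root)
Step 3 (down 1): focus=S path=1 depth=1 children=[] left=['T'] right=[] parent=K
Step 4 (up): focus=K path=root depth=0 children=['T', 'S'] (at root)
Step 5 (down 1): focus=S path=1 depth=1 children=[] left=['T'] right=[] parent=K
Step 6 (left): focus=T path=0 depth=1 children=['O', 'Q'] left=[] right=['S'] parent=K
Step 7 (down 0): focus=O path=0/0 depth=2 children=['Y', 'G'] left=[] right=['Q'] parent=T
Step 8 (up): focus=T path=0 depth=1 children=['O', 'Q'] left=[] right=['S'] parent=K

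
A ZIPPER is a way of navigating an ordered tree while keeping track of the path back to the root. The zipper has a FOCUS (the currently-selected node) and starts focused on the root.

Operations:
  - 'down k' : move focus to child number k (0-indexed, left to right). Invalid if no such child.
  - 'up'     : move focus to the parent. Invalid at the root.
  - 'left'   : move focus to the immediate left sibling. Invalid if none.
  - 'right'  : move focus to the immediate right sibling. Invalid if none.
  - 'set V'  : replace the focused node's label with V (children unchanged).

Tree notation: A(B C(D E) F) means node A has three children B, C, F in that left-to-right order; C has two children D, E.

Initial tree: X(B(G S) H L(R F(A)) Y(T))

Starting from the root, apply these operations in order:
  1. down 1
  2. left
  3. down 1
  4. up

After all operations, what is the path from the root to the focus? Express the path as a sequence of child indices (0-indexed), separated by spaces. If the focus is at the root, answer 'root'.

Answer: 0

Derivation:
Step 1 (down 1): focus=H path=1 depth=1 children=[] left=['B'] right=['L', 'Y'] parent=X
Step 2 (left): focus=B path=0 depth=1 children=['G', 'S'] left=[] right=['H', 'L', 'Y'] parent=X
Step 3 (down 1): focus=S path=0/1 depth=2 children=[] left=['G'] right=[] parent=B
Step 4 (up): focus=B path=0 depth=1 children=['G', 'S'] left=[] right=['H', 'L', 'Y'] parent=X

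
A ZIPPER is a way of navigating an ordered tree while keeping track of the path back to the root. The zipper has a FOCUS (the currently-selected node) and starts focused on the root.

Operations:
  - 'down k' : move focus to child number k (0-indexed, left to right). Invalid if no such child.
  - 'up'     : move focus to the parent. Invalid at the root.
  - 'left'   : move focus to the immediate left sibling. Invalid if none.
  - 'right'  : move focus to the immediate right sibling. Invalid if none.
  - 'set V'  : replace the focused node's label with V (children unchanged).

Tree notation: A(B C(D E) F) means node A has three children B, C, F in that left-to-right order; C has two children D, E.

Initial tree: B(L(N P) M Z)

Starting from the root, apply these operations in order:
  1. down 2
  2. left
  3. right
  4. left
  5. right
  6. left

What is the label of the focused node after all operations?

Step 1 (down 2): focus=Z path=2 depth=1 children=[] left=['L', 'M'] right=[] parent=B
Step 2 (left): focus=M path=1 depth=1 children=[] left=['L'] right=['Z'] parent=B
Step 3 (right): focus=Z path=2 depth=1 children=[] left=['L', 'M'] right=[] parent=B
Step 4 (left): focus=M path=1 depth=1 children=[] left=['L'] right=['Z'] parent=B
Step 5 (right): focus=Z path=2 depth=1 children=[] left=['L', 'M'] right=[] parent=B
Step 6 (left): focus=M path=1 depth=1 children=[] left=['L'] right=['Z'] parent=B

Answer: M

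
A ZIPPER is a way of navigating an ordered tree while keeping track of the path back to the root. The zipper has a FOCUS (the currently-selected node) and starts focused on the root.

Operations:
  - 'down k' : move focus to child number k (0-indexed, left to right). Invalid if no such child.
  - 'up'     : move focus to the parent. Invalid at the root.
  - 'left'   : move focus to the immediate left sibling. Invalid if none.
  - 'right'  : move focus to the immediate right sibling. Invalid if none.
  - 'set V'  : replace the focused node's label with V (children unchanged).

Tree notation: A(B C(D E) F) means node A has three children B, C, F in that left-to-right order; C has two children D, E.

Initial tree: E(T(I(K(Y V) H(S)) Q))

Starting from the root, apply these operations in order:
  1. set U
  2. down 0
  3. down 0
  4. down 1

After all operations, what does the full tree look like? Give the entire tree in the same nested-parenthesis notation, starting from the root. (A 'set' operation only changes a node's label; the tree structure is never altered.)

Step 1 (set U): focus=U path=root depth=0 children=['T'] (at root)
Step 2 (down 0): focus=T path=0 depth=1 children=['I', 'Q'] left=[] right=[] parent=U
Step 3 (down 0): focus=I path=0/0 depth=2 children=['K', 'H'] left=[] right=['Q'] parent=T
Step 4 (down 1): focus=H path=0/0/1 depth=3 children=['S'] left=['K'] right=[] parent=I

Answer: U(T(I(K(Y V) H(S)) Q))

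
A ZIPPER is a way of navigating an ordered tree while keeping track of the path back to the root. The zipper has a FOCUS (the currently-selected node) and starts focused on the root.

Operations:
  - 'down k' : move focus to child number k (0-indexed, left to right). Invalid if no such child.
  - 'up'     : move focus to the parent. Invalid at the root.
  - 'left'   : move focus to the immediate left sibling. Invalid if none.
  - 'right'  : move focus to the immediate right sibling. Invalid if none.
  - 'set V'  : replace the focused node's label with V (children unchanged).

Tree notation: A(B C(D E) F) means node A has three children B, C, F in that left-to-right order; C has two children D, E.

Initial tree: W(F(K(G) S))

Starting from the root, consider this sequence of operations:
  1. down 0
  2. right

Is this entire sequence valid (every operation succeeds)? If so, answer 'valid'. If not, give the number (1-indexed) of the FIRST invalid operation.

Answer: 2

Derivation:
Step 1 (down 0): focus=F path=0 depth=1 children=['K', 'S'] left=[] right=[] parent=W
Step 2 (right): INVALID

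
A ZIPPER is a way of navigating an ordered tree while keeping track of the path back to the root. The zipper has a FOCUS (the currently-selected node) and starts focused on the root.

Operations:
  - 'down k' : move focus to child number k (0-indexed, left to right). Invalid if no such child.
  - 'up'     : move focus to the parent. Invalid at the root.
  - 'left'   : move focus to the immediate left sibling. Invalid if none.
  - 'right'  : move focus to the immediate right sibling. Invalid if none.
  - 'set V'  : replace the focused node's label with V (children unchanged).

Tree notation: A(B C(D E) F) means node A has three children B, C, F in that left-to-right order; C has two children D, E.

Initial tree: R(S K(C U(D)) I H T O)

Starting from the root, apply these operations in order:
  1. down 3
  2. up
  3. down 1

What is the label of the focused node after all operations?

Step 1 (down 3): focus=H path=3 depth=1 children=[] left=['S', 'K', 'I'] right=['T', 'O'] parent=R
Step 2 (up): focus=R path=root depth=0 children=['S', 'K', 'I', 'H', 'T', 'O'] (at root)
Step 3 (down 1): focus=K path=1 depth=1 children=['C', 'U'] left=['S'] right=['I', 'H', 'T', 'O'] parent=R

Answer: K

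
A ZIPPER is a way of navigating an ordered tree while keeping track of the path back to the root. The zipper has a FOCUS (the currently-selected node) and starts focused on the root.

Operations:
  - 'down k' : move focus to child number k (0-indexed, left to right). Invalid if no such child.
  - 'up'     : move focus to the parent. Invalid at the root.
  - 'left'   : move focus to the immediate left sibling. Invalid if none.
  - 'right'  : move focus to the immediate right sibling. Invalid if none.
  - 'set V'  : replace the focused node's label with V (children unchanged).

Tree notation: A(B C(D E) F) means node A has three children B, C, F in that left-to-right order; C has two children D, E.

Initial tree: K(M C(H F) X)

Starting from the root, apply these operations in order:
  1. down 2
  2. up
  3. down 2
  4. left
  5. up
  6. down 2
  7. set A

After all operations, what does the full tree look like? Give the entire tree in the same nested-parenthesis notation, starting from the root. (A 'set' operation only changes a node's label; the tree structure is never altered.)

Answer: K(M C(H F) A)

Derivation:
Step 1 (down 2): focus=X path=2 depth=1 children=[] left=['M', 'C'] right=[] parent=K
Step 2 (up): focus=K path=root depth=0 children=['M', 'C', 'X'] (at root)
Step 3 (down 2): focus=X path=2 depth=1 children=[] left=['M', 'C'] right=[] parent=K
Step 4 (left): focus=C path=1 depth=1 children=['H', 'F'] left=['M'] right=['X'] parent=K
Step 5 (up): focus=K path=root depth=0 children=['M', 'C', 'X'] (at root)
Step 6 (down 2): focus=X path=2 depth=1 children=[] left=['M', 'C'] right=[] parent=K
Step 7 (set A): focus=A path=2 depth=1 children=[] left=['M', 'C'] right=[] parent=K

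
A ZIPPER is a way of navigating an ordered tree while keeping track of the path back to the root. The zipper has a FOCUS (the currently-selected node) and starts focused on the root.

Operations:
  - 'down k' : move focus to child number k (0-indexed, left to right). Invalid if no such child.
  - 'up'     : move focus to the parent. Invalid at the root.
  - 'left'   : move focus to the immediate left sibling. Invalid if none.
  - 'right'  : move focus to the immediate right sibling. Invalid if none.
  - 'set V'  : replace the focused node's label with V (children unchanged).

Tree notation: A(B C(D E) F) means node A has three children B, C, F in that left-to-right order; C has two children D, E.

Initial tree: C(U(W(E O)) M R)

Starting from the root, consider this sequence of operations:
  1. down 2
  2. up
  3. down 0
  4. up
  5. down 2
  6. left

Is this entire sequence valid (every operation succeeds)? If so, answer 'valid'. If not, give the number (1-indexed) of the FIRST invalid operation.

Step 1 (down 2): focus=R path=2 depth=1 children=[] left=['U', 'M'] right=[] parent=C
Step 2 (up): focus=C path=root depth=0 children=['U', 'M', 'R'] (at root)
Step 3 (down 0): focus=U path=0 depth=1 children=['W'] left=[] right=['M', 'R'] parent=C
Step 4 (up): focus=C path=root depth=0 children=['U', 'M', 'R'] (at root)
Step 5 (down 2): focus=R path=2 depth=1 children=[] left=['U', 'M'] right=[] parent=C
Step 6 (left): focus=M path=1 depth=1 children=[] left=['U'] right=['R'] parent=C

Answer: valid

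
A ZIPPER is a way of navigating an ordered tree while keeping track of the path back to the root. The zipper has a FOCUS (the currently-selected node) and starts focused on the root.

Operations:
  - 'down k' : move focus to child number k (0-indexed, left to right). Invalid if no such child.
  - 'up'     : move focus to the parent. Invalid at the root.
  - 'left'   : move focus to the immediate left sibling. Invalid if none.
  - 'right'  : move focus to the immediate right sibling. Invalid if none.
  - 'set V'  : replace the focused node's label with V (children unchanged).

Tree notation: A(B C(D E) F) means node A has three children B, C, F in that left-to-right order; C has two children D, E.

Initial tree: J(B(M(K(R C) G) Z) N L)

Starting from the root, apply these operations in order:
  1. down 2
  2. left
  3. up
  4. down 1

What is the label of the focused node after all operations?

Step 1 (down 2): focus=L path=2 depth=1 children=[] left=['B', 'N'] right=[] parent=J
Step 2 (left): focus=N path=1 depth=1 children=[] left=['B'] right=['L'] parent=J
Step 3 (up): focus=J path=root depth=0 children=['B', 'N', 'L'] (at root)
Step 4 (down 1): focus=N path=1 depth=1 children=[] left=['B'] right=['L'] parent=J

Answer: N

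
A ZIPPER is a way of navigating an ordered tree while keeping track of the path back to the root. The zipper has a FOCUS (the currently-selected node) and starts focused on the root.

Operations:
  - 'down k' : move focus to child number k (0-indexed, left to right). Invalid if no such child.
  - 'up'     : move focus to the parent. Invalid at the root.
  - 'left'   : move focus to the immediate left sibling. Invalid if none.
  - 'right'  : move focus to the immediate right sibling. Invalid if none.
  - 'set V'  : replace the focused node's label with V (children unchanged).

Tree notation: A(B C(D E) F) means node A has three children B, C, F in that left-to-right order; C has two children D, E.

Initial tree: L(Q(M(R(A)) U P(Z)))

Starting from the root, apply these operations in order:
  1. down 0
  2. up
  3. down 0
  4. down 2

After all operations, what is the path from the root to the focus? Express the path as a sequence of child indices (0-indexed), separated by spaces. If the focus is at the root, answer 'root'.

Step 1 (down 0): focus=Q path=0 depth=1 children=['M', 'U', 'P'] left=[] right=[] parent=L
Step 2 (up): focus=L path=root depth=0 children=['Q'] (at root)
Step 3 (down 0): focus=Q path=0 depth=1 children=['M', 'U', 'P'] left=[] right=[] parent=L
Step 4 (down 2): focus=P path=0/2 depth=2 children=['Z'] left=['M', 'U'] right=[] parent=Q

Answer: 0 2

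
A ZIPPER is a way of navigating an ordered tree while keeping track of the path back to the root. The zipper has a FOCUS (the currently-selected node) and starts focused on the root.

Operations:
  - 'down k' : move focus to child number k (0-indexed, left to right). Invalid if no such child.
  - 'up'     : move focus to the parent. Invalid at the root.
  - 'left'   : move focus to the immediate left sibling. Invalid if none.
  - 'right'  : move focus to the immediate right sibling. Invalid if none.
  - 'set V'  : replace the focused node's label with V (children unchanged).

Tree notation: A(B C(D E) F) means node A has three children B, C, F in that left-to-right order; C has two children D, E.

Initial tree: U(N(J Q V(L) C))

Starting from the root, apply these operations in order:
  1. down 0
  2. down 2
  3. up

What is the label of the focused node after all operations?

Step 1 (down 0): focus=N path=0 depth=1 children=['J', 'Q', 'V', 'C'] left=[] right=[] parent=U
Step 2 (down 2): focus=V path=0/2 depth=2 children=['L'] left=['J', 'Q'] right=['C'] parent=N
Step 3 (up): focus=N path=0 depth=1 children=['J', 'Q', 'V', 'C'] left=[] right=[] parent=U

Answer: N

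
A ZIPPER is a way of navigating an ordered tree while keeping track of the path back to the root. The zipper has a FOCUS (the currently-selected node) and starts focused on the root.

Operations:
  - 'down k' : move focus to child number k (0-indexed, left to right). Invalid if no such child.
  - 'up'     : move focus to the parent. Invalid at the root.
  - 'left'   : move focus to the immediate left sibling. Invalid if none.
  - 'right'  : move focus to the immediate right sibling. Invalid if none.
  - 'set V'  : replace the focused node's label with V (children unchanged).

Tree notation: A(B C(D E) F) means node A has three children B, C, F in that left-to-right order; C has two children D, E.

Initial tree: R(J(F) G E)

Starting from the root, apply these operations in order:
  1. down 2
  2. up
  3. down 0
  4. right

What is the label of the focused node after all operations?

Step 1 (down 2): focus=E path=2 depth=1 children=[] left=['J', 'G'] right=[] parent=R
Step 2 (up): focus=R path=root depth=0 children=['J', 'G', 'E'] (at root)
Step 3 (down 0): focus=J path=0 depth=1 children=['F'] left=[] right=['G', 'E'] parent=R
Step 4 (right): focus=G path=1 depth=1 children=[] left=['J'] right=['E'] parent=R

Answer: G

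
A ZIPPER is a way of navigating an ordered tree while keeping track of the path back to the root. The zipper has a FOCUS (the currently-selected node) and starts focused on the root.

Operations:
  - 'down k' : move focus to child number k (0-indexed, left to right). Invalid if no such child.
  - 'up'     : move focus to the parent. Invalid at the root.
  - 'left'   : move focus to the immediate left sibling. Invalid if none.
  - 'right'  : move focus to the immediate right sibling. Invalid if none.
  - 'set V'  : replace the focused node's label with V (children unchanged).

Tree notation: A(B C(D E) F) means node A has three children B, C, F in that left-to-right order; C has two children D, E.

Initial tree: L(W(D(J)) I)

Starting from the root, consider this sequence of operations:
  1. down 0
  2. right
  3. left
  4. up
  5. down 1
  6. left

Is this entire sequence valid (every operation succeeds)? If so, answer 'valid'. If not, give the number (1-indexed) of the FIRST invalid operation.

Answer: valid

Derivation:
Step 1 (down 0): focus=W path=0 depth=1 children=['D'] left=[] right=['I'] parent=L
Step 2 (right): focus=I path=1 depth=1 children=[] left=['W'] right=[] parent=L
Step 3 (left): focus=W path=0 depth=1 children=['D'] left=[] right=['I'] parent=L
Step 4 (up): focus=L path=root depth=0 children=['W', 'I'] (at root)
Step 5 (down 1): focus=I path=1 depth=1 children=[] left=['W'] right=[] parent=L
Step 6 (left): focus=W path=0 depth=1 children=['D'] left=[] right=['I'] parent=L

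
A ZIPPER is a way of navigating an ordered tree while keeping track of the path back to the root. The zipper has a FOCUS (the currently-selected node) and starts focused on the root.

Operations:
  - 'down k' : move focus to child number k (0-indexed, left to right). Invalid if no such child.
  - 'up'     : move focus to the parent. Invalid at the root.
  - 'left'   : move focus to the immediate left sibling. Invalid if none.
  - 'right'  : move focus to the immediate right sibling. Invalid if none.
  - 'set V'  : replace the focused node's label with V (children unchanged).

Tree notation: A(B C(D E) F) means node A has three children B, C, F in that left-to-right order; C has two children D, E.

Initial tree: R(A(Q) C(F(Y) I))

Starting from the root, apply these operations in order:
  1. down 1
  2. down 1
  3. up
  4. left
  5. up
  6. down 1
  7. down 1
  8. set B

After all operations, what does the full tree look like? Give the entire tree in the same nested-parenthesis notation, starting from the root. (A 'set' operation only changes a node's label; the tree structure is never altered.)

Step 1 (down 1): focus=C path=1 depth=1 children=['F', 'I'] left=['A'] right=[] parent=R
Step 2 (down 1): focus=I path=1/1 depth=2 children=[] left=['F'] right=[] parent=C
Step 3 (up): focus=C path=1 depth=1 children=['F', 'I'] left=['A'] right=[] parent=R
Step 4 (left): focus=A path=0 depth=1 children=['Q'] left=[] right=['C'] parent=R
Step 5 (up): focus=R path=root depth=0 children=['A', 'C'] (at root)
Step 6 (down 1): focus=C path=1 depth=1 children=['F', 'I'] left=['A'] right=[] parent=R
Step 7 (down 1): focus=I path=1/1 depth=2 children=[] left=['F'] right=[] parent=C
Step 8 (set B): focus=B path=1/1 depth=2 children=[] left=['F'] right=[] parent=C

Answer: R(A(Q) C(F(Y) B))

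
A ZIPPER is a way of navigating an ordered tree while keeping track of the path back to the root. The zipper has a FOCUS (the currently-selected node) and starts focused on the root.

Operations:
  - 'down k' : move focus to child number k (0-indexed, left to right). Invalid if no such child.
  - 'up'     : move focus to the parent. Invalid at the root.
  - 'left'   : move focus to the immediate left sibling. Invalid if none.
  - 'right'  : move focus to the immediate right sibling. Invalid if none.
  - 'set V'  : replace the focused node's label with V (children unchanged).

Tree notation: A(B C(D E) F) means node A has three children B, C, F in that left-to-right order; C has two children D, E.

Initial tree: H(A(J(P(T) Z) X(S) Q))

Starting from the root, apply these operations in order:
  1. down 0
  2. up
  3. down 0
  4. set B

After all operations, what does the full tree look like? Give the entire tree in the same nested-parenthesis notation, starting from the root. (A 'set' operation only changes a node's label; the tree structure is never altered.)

Answer: H(B(J(P(T) Z) X(S) Q))

Derivation:
Step 1 (down 0): focus=A path=0 depth=1 children=['J', 'X', 'Q'] left=[] right=[] parent=H
Step 2 (up): focus=H path=root depth=0 children=['A'] (at root)
Step 3 (down 0): focus=A path=0 depth=1 children=['J', 'X', 'Q'] left=[] right=[] parent=H
Step 4 (set B): focus=B path=0 depth=1 children=['J', 'X', 'Q'] left=[] right=[] parent=H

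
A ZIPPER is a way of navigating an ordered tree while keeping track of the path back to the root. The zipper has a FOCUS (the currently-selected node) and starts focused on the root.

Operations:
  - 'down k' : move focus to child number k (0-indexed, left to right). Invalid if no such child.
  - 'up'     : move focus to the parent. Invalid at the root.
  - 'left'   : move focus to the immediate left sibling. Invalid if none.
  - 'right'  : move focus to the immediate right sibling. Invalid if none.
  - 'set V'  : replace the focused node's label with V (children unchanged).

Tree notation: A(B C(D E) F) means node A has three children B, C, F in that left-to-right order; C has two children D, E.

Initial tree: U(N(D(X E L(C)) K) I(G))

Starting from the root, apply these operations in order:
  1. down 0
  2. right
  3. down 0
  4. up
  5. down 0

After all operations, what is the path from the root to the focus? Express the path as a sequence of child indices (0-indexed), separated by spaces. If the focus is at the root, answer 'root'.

Answer: 1 0

Derivation:
Step 1 (down 0): focus=N path=0 depth=1 children=['D', 'K'] left=[] right=['I'] parent=U
Step 2 (right): focus=I path=1 depth=1 children=['G'] left=['N'] right=[] parent=U
Step 3 (down 0): focus=G path=1/0 depth=2 children=[] left=[] right=[] parent=I
Step 4 (up): focus=I path=1 depth=1 children=['G'] left=['N'] right=[] parent=U
Step 5 (down 0): focus=G path=1/0 depth=2 children=[] left=[] right=[] parent=I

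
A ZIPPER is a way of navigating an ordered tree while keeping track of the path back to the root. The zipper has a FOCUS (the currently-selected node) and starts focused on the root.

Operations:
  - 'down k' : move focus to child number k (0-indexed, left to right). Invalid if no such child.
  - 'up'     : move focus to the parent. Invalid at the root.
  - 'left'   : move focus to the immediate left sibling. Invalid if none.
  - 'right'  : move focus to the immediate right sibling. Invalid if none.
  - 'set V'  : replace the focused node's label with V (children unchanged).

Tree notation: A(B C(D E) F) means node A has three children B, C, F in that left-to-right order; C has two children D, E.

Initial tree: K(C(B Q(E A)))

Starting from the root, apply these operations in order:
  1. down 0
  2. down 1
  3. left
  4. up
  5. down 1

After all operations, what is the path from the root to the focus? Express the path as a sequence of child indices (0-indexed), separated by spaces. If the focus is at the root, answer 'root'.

Step 1 (down 0): focus=C path=0 depth=1 children=['B', 'Q'] left=[] right=[] parent=K
Step 2 (down 1): focus=Q path=0/1 depth=2 children=['E', 'A'] left=['B'] right=[] parent=C
Step 3 (left): focus=B path=0/0 depth=2 children=[] left=[] right=['Q'] parent=C
Step 4 (up): focus=C path=0 depth=1 children=['B', 'Q'] left=[] right=[] parent=K
Step 5 (down 1): focus=Q path=0/1 depth=2 children=['E', 'A'] left=['B'] right=[] parent=C

Answer: 0 1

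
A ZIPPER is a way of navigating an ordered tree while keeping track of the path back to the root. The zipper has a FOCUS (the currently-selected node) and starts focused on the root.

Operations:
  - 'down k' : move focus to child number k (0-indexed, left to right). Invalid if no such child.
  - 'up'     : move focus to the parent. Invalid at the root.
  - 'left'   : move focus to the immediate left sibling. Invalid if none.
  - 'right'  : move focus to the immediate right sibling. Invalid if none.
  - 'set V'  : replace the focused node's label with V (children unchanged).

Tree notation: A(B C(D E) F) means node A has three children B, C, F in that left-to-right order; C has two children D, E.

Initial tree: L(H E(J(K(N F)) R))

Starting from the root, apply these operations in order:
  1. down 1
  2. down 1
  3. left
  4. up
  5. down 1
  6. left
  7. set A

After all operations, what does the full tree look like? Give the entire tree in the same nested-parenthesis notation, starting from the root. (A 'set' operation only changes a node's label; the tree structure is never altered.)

Answer: L(H E(A(K(N F)) R))

Derivation:
Step 1 (down 1): focus=E path=1 depth=1 children=['J', 'R'] left=['H'] right=[] parent=L
Step 2 (down 1): focus=R path=1/1 depth=2 children=[] left=['J'] right=[] parent=E
Step 3 (left): focus=J path=1/0 depth=2 children=['K'] left=[] right=['R'] parent=E
Step 4 (up): focus=E path=1 depth=1 children=['J', 'R'] left=['H'] right=[] parent=L
Step 5 (down 1): focus=R path=1/1 depth=2 children=[] left=['J'] right=[] parent=E
Step 6 (left): focus=J path=1/0 depth=2 children=['K'] left=[] right=['R'] parent=E
Step 7 (set A): focus=A path=1/0 depth=2 children=['K'] left=[] right=['R'] parent=E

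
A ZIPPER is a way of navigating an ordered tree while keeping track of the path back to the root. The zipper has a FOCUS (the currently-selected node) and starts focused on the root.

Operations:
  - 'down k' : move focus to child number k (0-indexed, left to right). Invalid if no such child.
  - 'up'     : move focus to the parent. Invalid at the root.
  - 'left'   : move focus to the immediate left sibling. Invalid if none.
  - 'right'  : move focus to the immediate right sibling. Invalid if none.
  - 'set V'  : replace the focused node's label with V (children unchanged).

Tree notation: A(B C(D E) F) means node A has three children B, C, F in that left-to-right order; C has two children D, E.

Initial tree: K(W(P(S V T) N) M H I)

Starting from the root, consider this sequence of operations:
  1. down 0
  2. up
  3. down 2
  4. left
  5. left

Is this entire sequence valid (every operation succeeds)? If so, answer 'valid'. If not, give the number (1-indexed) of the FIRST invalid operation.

Step 1 (down 0): focus=W path=0 depth=1 children=['P', 'N'] left=[] right=['M', 'H', 'I'] parent=K
Step 2 (up): focus=K path=root depth=0 children=['W', 'M', 'H', 'I'] (at root)
Step 3 (down 2): focus=H path=2 depth=1 children=[] left=['W', 'M'] right=['I'] parent=K
Step 4 (left): focus=M path=1 depth=1 children=[] left=['W'] right=['H', 'I'] parent=K
Step 5 (left): focus=W path=0 depth=1 children=['P', 'N'] left=[] right=['M', 'H', 'I'] parent=K

Answer: valid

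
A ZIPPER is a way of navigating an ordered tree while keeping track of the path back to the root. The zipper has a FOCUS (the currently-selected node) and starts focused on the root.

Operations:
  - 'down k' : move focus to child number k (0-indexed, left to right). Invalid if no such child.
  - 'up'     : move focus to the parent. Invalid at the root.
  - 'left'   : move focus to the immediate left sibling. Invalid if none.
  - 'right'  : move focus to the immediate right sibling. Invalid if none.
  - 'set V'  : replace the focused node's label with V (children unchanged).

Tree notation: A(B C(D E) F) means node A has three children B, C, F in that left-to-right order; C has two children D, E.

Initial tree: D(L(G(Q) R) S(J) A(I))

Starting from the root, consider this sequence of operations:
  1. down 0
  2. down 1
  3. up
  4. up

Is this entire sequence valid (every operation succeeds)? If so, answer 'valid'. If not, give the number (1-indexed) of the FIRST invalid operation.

Answer: valid

Derivation:
Step 1 (down 0): focus=L path=0 depth=1 children=['G', 'R'] left=[] right=['S', 'A'] parent=D
Step 2 (down 1): focus=R path=0/1 depth=2 children=[] left=['G'] right=[] parent=L
Step 3 (up): focus=L path=0 depth=1 children=['G', 'R'] left=[] right=['S', 'A'] parent=D
Step 4 (up): focus=D path=root depth=0 children=['L', 'S', 'A'] (at root)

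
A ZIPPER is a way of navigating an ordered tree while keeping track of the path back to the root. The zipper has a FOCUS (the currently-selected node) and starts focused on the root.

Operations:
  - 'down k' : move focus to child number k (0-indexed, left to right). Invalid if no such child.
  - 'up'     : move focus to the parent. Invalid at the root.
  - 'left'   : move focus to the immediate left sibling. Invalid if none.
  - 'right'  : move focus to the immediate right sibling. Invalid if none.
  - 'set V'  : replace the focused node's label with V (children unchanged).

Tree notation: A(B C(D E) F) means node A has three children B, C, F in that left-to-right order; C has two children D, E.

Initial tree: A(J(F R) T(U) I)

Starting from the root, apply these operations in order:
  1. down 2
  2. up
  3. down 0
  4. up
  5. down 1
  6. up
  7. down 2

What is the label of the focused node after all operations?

Step 1 (down 2): focus=I path=2 depth=1 children=[] left=['J', 'T'] right=[] parent=A
Step 2 (up): focus=A path=root depth=0 children=['J', 'T', 'I'] (at root)
Step 3 (down 0): focus=J path=0 depth=1 children=['F', 'R'] left=[] right=['T', 'I'] parent=A
Step 4 (up): focus=A path=root depth=0 children=['J', 'T', 'I'] (at root)
Step 5 (down 1): focus=T path=1 depth=1 children=['U'] left=['J'] right=['I'] parent=A
Step 6 (up): focus=A path=root depth=0 children=['J', 'T', 'I'] (at root)
Step 7 (down 2): focus=I path=2 depth=1 children=[] left=['J', 'T'] right=[] parent=A

Answer: I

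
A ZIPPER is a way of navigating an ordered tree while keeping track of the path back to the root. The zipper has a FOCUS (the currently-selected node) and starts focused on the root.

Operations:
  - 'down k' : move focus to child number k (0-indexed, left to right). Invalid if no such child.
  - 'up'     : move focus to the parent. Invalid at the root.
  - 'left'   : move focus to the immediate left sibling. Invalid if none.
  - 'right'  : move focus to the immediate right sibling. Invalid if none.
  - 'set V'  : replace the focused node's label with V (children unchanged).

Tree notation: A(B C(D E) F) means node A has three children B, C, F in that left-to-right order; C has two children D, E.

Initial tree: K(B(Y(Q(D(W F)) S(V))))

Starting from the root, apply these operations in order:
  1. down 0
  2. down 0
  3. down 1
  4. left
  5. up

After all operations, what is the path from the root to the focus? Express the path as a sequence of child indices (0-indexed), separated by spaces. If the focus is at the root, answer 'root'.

Step 1 (down 0): focus=B path=0 depth=1 children=['Y'] left=[] right=[] parent=K
Step 2 (down 0): focus=Y path=0/0 depth=2 children=['Q', 'S'] left=[] right=[] parent=B
Step 3 (down 1): focus=S path=0/0/1 depth=3 children=['V'] left=['Q'] right=[] parent=Y
Step 4 (left): focus=Q path=0/0/0 depth=3 children=['D'] left=[] right=['S'] parent=Y
Step 5 (up): focus=Y path=0/0 depth=2 children=['Q', 'S'] left=[] right=[] parent=B

Answer: 0 0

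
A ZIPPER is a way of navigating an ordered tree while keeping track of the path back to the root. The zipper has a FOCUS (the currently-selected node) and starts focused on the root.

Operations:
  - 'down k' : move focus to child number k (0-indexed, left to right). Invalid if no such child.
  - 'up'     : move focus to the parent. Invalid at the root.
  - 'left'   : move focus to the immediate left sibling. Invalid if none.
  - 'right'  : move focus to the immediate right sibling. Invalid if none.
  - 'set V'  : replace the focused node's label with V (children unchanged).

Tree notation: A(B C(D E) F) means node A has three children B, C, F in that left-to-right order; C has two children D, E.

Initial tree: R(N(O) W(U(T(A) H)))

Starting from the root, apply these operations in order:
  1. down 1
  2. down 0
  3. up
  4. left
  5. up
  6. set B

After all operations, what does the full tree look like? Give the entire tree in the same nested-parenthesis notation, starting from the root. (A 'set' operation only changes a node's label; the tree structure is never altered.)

Step 1 (down 1): focus=W path=1 depth=1 children=['U'] left=['N'] right=[] parent=R
Step 2 (down 0): focus=U path=1/0 depth=2 children=['T', 'H'] left=[] right=[] parent=W
Step 3 (up): focus=W path=1 depth=1 children=['U'] left=['N'] right=[] parent=R
Step 4 (left): focus=N path=0 depth=1 children=['O'] left=[] right=['W'] parent=R
Step 5 (up): focus=R path=root depth=0 children=['N', 'W'] (at root)
Step 6 (set B): focus=B path=root depth=0 children=['N', 'W'] (at root)

Answer: B(N(O) W(U(T(A) H)))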